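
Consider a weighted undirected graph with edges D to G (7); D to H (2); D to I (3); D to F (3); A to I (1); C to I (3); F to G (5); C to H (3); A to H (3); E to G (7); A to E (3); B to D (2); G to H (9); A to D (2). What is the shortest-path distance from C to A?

4

Checking several routes:
C - I - A: 3 + 1 = 4
C - H - A: 3 + 3 = 6
C - H - D - A: 3 + 2 + 2 = 7
C - I - D - A: 3 + 3 + 2 = 8
Best route has total 4.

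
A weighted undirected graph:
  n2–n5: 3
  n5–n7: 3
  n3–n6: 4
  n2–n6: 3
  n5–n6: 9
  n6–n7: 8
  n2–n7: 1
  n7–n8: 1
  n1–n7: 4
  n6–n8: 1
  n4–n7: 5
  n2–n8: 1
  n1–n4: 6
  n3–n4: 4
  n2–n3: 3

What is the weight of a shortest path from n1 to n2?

Comparing a few candidate routes:
n1-n7-n5-n2: 4 + 3 + 3 = 10
n1-n4-n7-n2: 6 + 5 + 1 = 12
n1-n7-n8-n2: 4 + 1 + 1 = 6
n1-n4-n7-n8-n2: 6 + 5 + 1 + 1 = 13
n1-n7-n2: 4 + 1 = 5
n1-n7-n8-n6-n2: 4 + 1 + 1 + 3 = 9
Best route has total 5.

5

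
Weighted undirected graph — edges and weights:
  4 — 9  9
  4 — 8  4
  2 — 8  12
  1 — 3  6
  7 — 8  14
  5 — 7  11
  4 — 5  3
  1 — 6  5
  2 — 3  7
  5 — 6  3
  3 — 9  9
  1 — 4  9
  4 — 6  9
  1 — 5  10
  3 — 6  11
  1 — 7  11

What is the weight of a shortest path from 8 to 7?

Checking several routes:
8-4-5-6-1-7: 4 + 3 + 3 + 5 + 11 = 26
8-4-5-7: 4 + 3 + 11 = 18
8-7: 14
8-4-6-5-7: 4 + 9 + 3 + 11 = 27
8-4-1-7: 4 + 9 + 11 = 24
8-4-5-1-7: 4 + 3 + 10 + 11 = 28
The minimum is 14.

14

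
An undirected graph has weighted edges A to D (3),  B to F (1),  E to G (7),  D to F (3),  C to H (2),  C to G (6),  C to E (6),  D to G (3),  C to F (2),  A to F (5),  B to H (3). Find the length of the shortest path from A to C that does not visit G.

Paths from A to C avoiding G:
A -> D -> F -> B -> H -> C: 3 + 3 + 1 + 3 + 2 = 12
A -> F -> B -> H -> C: 5 + 1 + 3 + 2 = 11
A -> D -> F -> C: 3 + 3 + 2 = 8
A -> F -> C: 5 + 2 = 7
Shortest: 7.

7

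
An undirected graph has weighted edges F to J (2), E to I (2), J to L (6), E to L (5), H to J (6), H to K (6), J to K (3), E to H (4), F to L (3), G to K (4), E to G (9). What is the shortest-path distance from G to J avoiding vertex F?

Routes from G to J avoiding F:
G -> E -> L -> J: 9 + 5 + 6 = 20
G -> K -> H -> J: 4 + 6 + 6 = 16
G -> K -> H -> E -> L -> J: 4 + 6 + 4 + 5 + 6 = 25
G -> E -> H -> K -> J: 9 + 4 + 6 + 3 = 22
G -> K -> J: 4 + 3 = 7
G -> E -> H -> J: 9 + 4 + 6 = 19
Best route has total 7.

7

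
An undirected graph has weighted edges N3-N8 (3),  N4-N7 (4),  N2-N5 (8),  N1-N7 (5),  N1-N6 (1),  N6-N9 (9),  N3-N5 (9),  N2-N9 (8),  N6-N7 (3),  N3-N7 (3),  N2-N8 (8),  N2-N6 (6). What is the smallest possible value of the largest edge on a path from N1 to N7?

3

Some routes from N1 to N7:
N1 - N7: max(5) = 5
N1 - N6 - N2 - N8 - N3 - N7: max(1, 6, 8, 3, 3) = 8
N1 - N6 - N7: max(1, 3) = 3
N1 - N6 - N9 - N2 - N8 - N3 - N7: max(1, 9, 8, 8, 3, 3) = 9
N1 - N6 - N2 - N5 - N3 - N7: max(1, 6, 8, 9, 3) = 9
The minimum achievable maximum is 3.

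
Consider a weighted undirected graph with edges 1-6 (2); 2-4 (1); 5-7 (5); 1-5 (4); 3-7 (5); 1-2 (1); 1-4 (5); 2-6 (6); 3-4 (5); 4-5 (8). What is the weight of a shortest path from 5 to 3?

10

Comparing a few candidate routes:
5-1-2-4-3: 4 + 1 + 1 + 5 = 11
5-7-3: 5 + 5 = 10
5-4-3: 8 + 5 = 13
Shortest: 10.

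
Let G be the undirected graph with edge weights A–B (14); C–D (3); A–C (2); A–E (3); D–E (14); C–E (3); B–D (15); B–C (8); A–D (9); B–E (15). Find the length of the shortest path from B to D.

Checking several routes:
B - C - D: 8 + 3 = 11
B - C - E - A - D: 8 + 3 + 3 + 9 = 23
B - E - C - D: 15 + 3 + 3 = 21
B - D: 15
B - A - C - D: 14 + 2 + 3 = 19
B - C - A - D: 8 + 2 + 9 = 19
Shortest: 11.

11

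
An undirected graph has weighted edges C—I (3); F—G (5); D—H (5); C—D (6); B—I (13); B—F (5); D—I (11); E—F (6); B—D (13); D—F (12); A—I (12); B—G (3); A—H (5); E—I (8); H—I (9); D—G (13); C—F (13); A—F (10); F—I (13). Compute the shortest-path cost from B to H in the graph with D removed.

Comparing a few candidate routes:
B - F - A - H: 5 + 10 + 5 = 20
B - I - H: 13 + 9 = 22
B - F - I - H: 5 + 13 + 9 = 27
B - G - F - A - H: 3 + 5 + 10 + 5 = 23
Best route has total 20.

20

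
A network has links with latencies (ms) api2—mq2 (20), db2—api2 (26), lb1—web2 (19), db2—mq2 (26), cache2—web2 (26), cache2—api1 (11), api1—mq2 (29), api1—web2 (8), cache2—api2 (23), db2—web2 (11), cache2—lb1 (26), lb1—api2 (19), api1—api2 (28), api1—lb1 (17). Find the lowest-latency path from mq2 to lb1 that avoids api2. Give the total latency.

A few of the mq2→lb1 routes:
mq2 -> db2 -> web2 -> api1 -> lb1: 26 + 11 + 8 + 17 = 62
mq2 -> db2 -> web2 -> lb1: 26 + 11 + 19 = 56
mq2 -> db2 -> web2 -> api1 -> cache2 -> lb1: 26 + 11 + 8 + 11 + 26 = 82
mq2 -> api1 -> web2 -> lb1: 29 + 8 + 19 = 56
mq2 -> api1 -> lb1: 29 + 17 = 46
mq2 -> api1 -> cache2 -> lb1: 29 + 11 + 26 = 66
Best route has total 46 ms.

46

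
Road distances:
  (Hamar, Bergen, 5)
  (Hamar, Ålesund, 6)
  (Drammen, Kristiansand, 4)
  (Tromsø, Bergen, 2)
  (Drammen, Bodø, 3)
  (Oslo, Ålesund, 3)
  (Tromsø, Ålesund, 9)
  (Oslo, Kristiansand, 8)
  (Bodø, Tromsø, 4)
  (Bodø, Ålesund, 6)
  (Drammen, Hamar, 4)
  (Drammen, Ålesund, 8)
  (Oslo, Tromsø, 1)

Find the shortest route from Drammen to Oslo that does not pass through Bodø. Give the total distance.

11

Checking several routes:
Drammen-Kristiansand-Oslo: 4 + 8 = 12
Drammen-Hamar-Bergen-Tromsø-Oslo: 4 + 5 + 2 + 1 = 12
Drammen-Ålesund-Tromsø-Oslo: 8 + 9 + 1 = 18
Drammen-Hamar-Ålesund-Oslo: 4 + 6 + 3 = 13
Drammen-Hamar-Ålesund-Tromsø-Oslo: 4 + 6 + 9 + 1 = 20
Drammen-Ålesund-Oslo: 8 + 3 = 11
Best route has total 11.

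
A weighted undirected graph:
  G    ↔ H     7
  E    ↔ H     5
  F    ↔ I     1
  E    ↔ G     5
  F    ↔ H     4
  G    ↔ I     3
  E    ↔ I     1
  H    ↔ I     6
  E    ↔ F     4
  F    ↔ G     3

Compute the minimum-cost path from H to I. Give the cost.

5

Comparing a few candidate routes:
H - F - E - I: 4 + 4 + 1 = 9
H - I: 6
H - F - I: 4 + 1 = 5
H - E - I: 5 + 1 = 6
Shortest: 5.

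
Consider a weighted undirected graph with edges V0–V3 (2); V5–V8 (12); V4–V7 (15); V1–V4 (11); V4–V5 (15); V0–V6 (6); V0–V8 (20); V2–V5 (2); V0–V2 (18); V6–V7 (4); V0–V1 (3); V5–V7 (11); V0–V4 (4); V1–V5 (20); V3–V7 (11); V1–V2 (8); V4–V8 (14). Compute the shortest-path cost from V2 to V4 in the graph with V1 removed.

17

Checking several routes:
V2-V5-V4: 2 + 15 = 17
V2-V0-V4: 18 + 4 = 22
V2-V5-V7-V4: 2 + 11 + 15 = 28
V2-V5-V7-V6-V0-V4: 2 + 11 + 4 + 6 + 4 = 27
V2-V5-V8-V4: 2 + 12 + 14 = 28
Best route has total 17.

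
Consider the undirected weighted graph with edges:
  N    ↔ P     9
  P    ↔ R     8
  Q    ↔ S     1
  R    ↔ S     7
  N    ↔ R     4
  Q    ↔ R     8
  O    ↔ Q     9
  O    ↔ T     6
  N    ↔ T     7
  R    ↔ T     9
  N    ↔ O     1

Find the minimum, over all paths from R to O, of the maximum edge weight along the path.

Checking several routes:
R→T→O: max(9, 6) = 9
R→T→N→O: max(9, 7, 1) = 9
R→N→O: max(4, 1) = 4
R→Q→O: max(8, 9) = 9
R→S→Q→O: max(7, 1, 9) = 9
R→N→T→O: max(4, 7, 6) = 7
The minimum achievable maximum is 4.

4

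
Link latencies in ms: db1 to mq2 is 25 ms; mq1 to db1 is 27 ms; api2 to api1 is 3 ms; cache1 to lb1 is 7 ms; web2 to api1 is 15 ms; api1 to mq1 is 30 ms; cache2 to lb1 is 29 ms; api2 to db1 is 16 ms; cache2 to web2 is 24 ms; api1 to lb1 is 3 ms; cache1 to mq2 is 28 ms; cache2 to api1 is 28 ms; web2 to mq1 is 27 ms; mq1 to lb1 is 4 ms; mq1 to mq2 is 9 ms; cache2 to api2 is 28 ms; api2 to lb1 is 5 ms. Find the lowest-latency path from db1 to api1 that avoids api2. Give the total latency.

34

A few of the db1→api1 routes:
db1-mq1-api1: 27 + 30 = 57
db1-mq2-cache1-lb1-api1: 25 + 28 + 7 + 3 = 63
db1-mq1-lb1-api1: 27 + 4 + 3 = 34
db1-mq2-mq1-lb1-api1: 25 + 9 + 4 + 3 = 41
Best route has total 34 ms.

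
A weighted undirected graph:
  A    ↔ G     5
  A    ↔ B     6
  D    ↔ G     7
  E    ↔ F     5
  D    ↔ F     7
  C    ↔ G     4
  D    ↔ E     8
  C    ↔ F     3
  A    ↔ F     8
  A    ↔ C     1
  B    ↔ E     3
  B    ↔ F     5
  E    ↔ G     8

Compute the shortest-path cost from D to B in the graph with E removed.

Checking several routes:
D - G - C - A - B: 7 + 4 + 1 + 6 = 18
D - G - C - F - B: 7 + 4 + 3 + 5 = 19
D - F - B: 7 + 5 = 12
D - F - C - A - B: 7 + 3 + 1 + 6 = 17
D - G - A - B: 7 + 5 + 6 = 18
Shortest: 12.

12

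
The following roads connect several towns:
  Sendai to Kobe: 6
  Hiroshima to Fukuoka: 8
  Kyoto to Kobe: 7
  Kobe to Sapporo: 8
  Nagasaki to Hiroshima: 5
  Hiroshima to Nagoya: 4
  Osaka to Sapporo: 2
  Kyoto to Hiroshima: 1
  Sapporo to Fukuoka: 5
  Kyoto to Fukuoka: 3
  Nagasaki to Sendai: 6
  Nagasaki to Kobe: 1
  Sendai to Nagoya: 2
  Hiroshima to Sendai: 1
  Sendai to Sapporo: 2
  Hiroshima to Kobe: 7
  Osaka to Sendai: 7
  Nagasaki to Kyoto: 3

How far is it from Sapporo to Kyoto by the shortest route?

4

Checking several routes:
Sapporo-Sendai-Hiroshima-Kyoto: 2 + 1 + 1 = 4
Sapporo-Sendai-Nagoya-Hiroshima-Kyoto: 2 + 2 + 4 + 1 = 9
Sapporo-Sendai-Nagasaki-Kyoto: 2 + 6 + 3 = 11
Sapporo-Fukuoka-Kyoto: 5 + 3 = 8
The minimum is 4.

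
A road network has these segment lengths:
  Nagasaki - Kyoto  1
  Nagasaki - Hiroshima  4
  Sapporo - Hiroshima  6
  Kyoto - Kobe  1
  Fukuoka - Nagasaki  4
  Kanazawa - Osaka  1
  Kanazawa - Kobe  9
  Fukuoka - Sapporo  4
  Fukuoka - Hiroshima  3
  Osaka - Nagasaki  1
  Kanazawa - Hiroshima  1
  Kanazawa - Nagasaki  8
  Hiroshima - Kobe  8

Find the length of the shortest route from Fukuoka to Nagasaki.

Some routes from Fukuoka to Nagasaki:
Fukuoka-Nagasaki: 4
Fukuoka-Hiroshima-Kanazawa-Osaka-Nagasaki: 3 + 1 + 1 + 1 = 6
Fukuoka-Sapporo-Hiroshima-Kanazawa-Osaka-Nagasaki: 4 + 6 + 1 + 1 + 1 = 13
Fukuoka-Hiroshima-Nagasaki: 3 + 4 = 7
Fukuoka-Hiroshima-Kanazawa-Nagasaki: 3 + 1 + 8 = 12
The minimum is 4.

4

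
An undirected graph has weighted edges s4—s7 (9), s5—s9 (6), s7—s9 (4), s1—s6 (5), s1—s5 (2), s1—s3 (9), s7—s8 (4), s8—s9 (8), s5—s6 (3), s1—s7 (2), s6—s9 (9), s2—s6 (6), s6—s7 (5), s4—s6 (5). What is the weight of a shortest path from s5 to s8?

A few of the s5→s8 routes:
s5 → s1 → s7 → s8: 2 + 2 + 4 = 8
s5 → s9 → s7 → s8: 6 + 4 + 4 = 14
s5 → s6 → s7 → s8: 3 + 5 + 4 = 12
Best route has total 8.

8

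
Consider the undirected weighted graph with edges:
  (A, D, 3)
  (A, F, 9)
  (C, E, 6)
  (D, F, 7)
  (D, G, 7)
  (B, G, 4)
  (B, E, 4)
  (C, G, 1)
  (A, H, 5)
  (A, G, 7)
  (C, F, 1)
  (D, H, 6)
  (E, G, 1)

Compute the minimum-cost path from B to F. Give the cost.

6

Comparing a few candidate routes:
B - G - C - F: 4 + 1 + 1 = 6
B - E - C - F: 4 + 6 + 1 = 11
B - G - D - F: 4 + 7 + 7 = 18
B - E - G - C - F: 4 + 1 + 1 + 1 = 7
B - G - E - C - F: 4 + 1 + 6 + 1 = 12
Shortest: 6.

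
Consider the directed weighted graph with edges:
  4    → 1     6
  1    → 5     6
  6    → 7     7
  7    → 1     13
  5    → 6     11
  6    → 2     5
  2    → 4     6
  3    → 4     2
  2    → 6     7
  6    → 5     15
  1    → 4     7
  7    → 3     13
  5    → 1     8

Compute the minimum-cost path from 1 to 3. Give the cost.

Candidate routes:
1 -> 5 -> 6 -> 7 -> 3: 6 + 11 + 7 + 13 = 37
Best route has total 37.

37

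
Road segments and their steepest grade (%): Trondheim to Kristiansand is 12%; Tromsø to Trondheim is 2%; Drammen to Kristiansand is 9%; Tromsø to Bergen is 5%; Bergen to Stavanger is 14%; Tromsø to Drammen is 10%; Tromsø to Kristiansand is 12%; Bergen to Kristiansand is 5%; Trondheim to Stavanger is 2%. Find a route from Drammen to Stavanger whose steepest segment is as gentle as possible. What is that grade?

9

Checking several routes:
Drammen -> Kristiansand -> Tromsø -> Trondheim -> Stavanger: max(9, 12, 2, 2) = 12
Drammen -> Kristiansand -> Bergen -> Tromsø -> Trondheim -> Stavanger: max(9, 5, 5, 2, 2) = 9
Drammen -> Tromsø -> Trondheim -> Stavanger: max(10, 2, 2) = 10
The minimum achievable maximum is 9%.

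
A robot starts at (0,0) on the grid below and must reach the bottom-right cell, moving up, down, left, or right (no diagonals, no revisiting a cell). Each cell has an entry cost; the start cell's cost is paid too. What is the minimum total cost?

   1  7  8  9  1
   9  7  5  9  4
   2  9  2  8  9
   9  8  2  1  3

Take r0c0 r0c1 r1c1 r1c2 r2c2 r3c2 r3c3 r3c4 for a total of 1 + 7 + 7 + 5 + 2 + 2 + 1 + 3 = 28.

28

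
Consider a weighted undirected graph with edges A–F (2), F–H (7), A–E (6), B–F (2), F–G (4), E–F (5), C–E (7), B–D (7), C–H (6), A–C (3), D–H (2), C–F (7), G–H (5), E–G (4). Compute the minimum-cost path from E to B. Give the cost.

Checking several routes:
E → A → F → B: 6 + 2 + 2 = 10
E → G → F → B: 4 + 4 + 2 = 10
E → F → B: 5 + 2 = 7
Shortest: 7.

7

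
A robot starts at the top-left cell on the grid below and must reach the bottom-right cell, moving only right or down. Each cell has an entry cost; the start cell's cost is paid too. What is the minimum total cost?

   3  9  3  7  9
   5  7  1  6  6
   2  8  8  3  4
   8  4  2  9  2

31

Cheapest: (0,0)→(0,1)→(0,2)→(1,2)→(1,3)→(2,3)→(2,4)→(3,4)
  3 + 9 + 3 + 1 + 6 + 3 + 4 + 2 = 31
For comparison, the top-then-right route costs 43.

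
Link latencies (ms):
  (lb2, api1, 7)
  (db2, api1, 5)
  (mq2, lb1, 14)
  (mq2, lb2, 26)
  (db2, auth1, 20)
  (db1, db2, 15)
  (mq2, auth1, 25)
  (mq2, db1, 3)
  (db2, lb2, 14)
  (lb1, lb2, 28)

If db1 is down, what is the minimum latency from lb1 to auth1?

39

Routes from lb1 to auth1 avoiding db1:
lb1-mq2-lb2-db2-auth1: 14 + 26 + 14 + 20 = 74
lb1-lb2-mq2-auth1: 28 + 26 + 25 = 79
lb1-mq2-auth1: 14 + 25 = 39
lb1-mq2-lb2-api1-db2-auth1: 14 + 26 + 7 + 5 + 20 = 72
lb1-lb2-api1-db2-auth1: 28 + 7 + 5 + 20 = 60
lb1-lb2-db2-auth1: 28 + 14 + 20 = 62
Best route has total 39 ms.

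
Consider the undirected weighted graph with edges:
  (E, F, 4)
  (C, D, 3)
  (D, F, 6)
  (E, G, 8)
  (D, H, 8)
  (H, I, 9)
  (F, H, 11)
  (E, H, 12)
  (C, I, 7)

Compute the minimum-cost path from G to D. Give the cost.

Some routes from G to D:
G-E-H-D: 8 + 12 + 8 = 28
G-E-F-D: 8 + 4 + 6 = 18
G-E-F-H-D: 8 + 4 + 11 + 8 = 31
Shortest: 18.

18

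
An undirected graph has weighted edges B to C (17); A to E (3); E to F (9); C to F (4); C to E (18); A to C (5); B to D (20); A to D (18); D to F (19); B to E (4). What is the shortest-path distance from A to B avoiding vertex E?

Paths from A to B avoiding E:
A → C → F → D → B: 5 + 4 + 19 + 20 = 48
A → D → F → C → B: 18 + 19 + 4 + 17 = 58
A → D → B: 18 + 20 = 38
A → C → B: 5 + 17 = 22
Shortest: 22.

22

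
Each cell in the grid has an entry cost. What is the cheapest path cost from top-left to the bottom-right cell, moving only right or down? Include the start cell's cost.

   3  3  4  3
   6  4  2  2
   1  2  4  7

21

Cheapest: [0,0] [0,1] [0,2] [1,2] [1,3] [2,3]
  3 + 3 + 4 + 2 + 2 + 7 = 21
For comparison, the top-then-right route costs 22.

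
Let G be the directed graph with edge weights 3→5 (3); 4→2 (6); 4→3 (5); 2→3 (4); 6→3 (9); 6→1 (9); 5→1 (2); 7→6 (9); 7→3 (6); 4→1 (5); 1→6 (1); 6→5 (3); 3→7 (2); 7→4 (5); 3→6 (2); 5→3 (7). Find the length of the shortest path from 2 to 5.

Some routes from 2 to 5:
2→3→5: 4 + 3 = 7
2→3→7→6→5: 4 + 2 + 9 + 3 = 18
2→3→6→5: 4 + 2 + 3 = 9
The minimum is 7.

7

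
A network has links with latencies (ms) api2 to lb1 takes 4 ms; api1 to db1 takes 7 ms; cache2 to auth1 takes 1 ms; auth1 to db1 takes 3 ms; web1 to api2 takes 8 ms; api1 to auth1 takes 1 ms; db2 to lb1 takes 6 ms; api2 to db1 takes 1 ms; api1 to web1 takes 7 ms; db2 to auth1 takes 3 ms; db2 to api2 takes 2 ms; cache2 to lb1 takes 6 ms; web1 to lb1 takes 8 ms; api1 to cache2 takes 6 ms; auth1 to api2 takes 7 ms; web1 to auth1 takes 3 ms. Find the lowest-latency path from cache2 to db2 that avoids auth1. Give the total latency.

12

Some routes from cache2 to db2 avoiding auth1:
cache2 - api1 - db1 - api2 - db2: 6 + 7 + 1 + 2 = 16
cache2 - lb1 - api2 - db2: 6 + 4 + 2 = 12
cache2 - lb1 - web1 - api2 - db2: 6 + 8 + 8 + 2 = 24
cache2 - api1 - web1 - api2 - db2: 6 + 7 + 8 + 2 = 23
cache2 - api1 - db1 - api2 - lb1 - db2: 6 + 7 + 1 + 4 + 6 = 24
cache2 - lb1 - db2: 6 + 6 = 12
The minimum is 12 ms.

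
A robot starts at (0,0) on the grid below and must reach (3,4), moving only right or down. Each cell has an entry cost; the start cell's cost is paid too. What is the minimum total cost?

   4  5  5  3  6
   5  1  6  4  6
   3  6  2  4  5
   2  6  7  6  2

29

Best path: [0,0] [0,1] [1,1] [1,2] [2,2] [2,3] [2,4] [3,4]
Cost: 4 + 5 + 1 + 6 + 2 + 4 + 5 + 2 = 29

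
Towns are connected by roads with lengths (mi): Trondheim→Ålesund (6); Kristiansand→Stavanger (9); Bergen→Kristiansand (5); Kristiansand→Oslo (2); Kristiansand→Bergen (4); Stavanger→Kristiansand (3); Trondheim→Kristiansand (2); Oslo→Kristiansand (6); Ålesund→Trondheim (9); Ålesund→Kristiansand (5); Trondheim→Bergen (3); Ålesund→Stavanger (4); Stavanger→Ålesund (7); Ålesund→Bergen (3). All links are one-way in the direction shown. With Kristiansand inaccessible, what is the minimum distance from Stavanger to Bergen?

Candidate routes:
Stavanger→Ålesund→Trondheim→Bergen: 7 + 9 + 3 = 19
Stavanger→Ålesund→Bergen: 7 + 3 = 10
Best route has total 10 mi.

10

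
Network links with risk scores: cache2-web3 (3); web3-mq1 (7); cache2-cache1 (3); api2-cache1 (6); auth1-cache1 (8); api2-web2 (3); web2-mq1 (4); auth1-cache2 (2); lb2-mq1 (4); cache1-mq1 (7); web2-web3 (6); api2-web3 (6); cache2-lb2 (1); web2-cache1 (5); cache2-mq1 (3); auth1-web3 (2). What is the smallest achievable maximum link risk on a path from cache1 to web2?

Checking several routes:
cache1-cache2-mq1-web2: max(3, 3, 4) = 4
cache1-api2-web2: max(6, 3) = 6
cache1-cache2-lb2-mq1-web2: max(3, 1, 4, 4) = 4
cache1-web2: max(5) = 5
Best route has worst link 4.

4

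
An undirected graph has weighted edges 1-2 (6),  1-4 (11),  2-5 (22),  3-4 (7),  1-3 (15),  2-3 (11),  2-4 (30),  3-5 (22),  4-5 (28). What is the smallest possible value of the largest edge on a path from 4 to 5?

22

Checking several routes:
4-3-2-5: max(7, 11, 22) = 22
4-1-2-3-5: max(11, 6, 11, 22) = 22
4-3-5: max(7, 22) = 22
4-3-1-2-5: max(7, 15, 6, 22) = 22
4-1-2-5: max(11, 6, 22) = 22
Best route has worst link 22.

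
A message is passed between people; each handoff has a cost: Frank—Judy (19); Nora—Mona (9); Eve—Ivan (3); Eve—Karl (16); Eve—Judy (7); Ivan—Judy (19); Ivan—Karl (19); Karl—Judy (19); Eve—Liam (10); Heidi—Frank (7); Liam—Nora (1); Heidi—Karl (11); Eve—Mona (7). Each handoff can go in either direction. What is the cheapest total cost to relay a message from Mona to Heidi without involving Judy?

Paths from Mona to Heidi avoiding Judy:
Mona - Eve - Karl - Heidi: 7 + 16 + 11 = 34
Mona - Eve - Ivan - Karl - Heidi: 7 + 3 + 19 + 11 = 40
Mona - Nora - Liam - Eve - Karl - Heidi: 9 + 1 + 10 + 16 + 11 = 47
Mona - Nora - Liam - Eve - Ivan - Karl - Heidi: 9 + 1 + 10 + 3 + 19 + 11 = 53
Best route has total 34.

34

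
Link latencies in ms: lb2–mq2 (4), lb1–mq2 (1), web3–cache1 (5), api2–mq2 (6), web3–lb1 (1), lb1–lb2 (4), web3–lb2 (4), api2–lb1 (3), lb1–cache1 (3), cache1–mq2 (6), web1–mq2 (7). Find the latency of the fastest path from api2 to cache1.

6

Some routes from api2 to cache1:
api2 → lb1 → mq2 → cache1: 3 + 1 + 6 = 10
api2 → mq2 → lb1 → cache1: 6 + 1 + 3 = 10
api2 → mq2 → cache1: 6 + 6 = 12
api2 → lb1 → cache1: 3 + 3 = 6
api2 → lb1 → web3 → cache1: 3 + 1 + 5 = 9
api2 → mq2 → lb1 → web3 → cache1: 6 + 1 + 1 + 5 = 13
The minimum is 6 ms.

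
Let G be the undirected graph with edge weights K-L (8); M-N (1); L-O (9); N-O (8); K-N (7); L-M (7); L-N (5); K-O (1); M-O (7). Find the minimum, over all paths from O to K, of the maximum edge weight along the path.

1

Some routes from O to K:
O→N→M→L→K: max(8, 1, 7, 8) = 8
O→M→N→K: max(7, 1, 7) = 7
O→M→N→L→K: max(7, 1, 5, 8) = 8
O→K: max(1) = 1
O→M→L→N→K: max(7, 7, 5, 7) = 7
O→M→L→K: max(7, 7, 8) = 8
Smallest bottleneck: 1.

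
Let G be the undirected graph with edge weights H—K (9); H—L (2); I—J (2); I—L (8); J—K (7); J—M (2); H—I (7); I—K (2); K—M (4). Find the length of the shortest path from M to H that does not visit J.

Routes from M to H avoiding J:
M -> K -> I -> L -> H: 4 + 2 + 8 + 2 = 16
M -> K -> H: 4 + 9 = 13
M -> K -> I -> H: 4 + 2 + 7 = 13
Shortest: 13.

13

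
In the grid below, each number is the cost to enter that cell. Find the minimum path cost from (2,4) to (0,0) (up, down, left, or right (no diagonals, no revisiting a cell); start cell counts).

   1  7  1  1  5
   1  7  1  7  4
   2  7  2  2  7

Best path: [2,4] -> [2,3] -> [2,2] -> [1,2] -> [0,2] -> [0,1] -> [0,0]
Cost: 7 + 2 + 2 + 1 + 1 + 7 + 1 = 21

21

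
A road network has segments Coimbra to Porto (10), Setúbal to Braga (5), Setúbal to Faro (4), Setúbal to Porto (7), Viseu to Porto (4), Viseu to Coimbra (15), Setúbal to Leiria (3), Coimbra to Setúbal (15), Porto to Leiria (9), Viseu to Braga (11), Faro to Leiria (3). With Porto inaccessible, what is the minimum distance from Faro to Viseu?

20

Routes from Faro to Viseu avoiding Porto:
Faro-Leiria-Setúbal-Coimbra-Viseu: 3 + 3 + 15 + 15 = 36
Faro-Setúbal-Coimbra-Viseu: 4 + 15 + 15 = 34
Faro-Leiria-Setúbal-Braga-Viseu: 3 + 3 + 5 + 11 = 22
Faro-Setúbal-Braga-Viseu: 4 + 5 + 11 = 20
Shortest: 20 mi.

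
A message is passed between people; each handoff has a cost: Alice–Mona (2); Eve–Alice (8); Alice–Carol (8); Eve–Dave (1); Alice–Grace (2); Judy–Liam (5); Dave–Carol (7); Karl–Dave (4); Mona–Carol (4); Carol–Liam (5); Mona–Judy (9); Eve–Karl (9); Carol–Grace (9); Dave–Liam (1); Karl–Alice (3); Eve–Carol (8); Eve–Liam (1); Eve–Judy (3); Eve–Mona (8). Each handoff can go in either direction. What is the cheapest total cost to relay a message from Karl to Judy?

8

Some routes from Karl to Judy:
Karl→Eve→Judy: 9 + 3 = 12
Karl→Dave→Liam→Judy: 4 + 1 + 5 = 10
Karl→Dave→Liam→Eve→Judy: 4 + 1 + 1 + 3 = 9
Karl→Dave→Eve→Judy: 4 + 1 + 3 = 8
Karl→Dave→Eve→Liam→Judy: 4 + 1 + 1 + 5 = 11
The minimum is 8.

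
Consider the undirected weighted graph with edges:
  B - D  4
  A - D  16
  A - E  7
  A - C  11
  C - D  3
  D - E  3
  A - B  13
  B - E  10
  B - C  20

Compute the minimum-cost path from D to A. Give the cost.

10

Comparing a few candidate routes:
D -> C -> A: 3 + 11 = 14
D -> A: 16
D -> E -> A: 3 + 7 = 10
Best route has total 10.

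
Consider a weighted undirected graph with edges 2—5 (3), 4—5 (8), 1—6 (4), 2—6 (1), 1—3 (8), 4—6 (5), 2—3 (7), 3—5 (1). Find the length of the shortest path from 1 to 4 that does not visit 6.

17

Candidate routes:
1 → 3 → 5 → 4: 8 + 1 + 8 = 17
1 → 3 → 2 → 5 → 4: 8 + 7 + 3 + 8 = 26
Shortest: 17.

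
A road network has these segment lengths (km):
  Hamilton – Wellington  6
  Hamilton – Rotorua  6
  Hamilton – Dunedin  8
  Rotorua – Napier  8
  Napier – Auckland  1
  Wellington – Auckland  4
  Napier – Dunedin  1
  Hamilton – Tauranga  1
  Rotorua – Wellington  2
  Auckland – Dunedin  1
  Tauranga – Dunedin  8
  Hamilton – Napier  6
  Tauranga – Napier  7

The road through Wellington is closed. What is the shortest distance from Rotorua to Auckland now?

Checking several routes:
Rotorua → Hamilton → Tauranga → Napier → Auckland: 6 + 1 + 7 + 1 = 15
Rotorua → Napier → Auckland: 8 + 1 = 9
Rotorua → Hamilton → Napier → Auckland: 6 + 6 + 1 = 13
Rotorua → Napier → Dunedin → Auckland: 8 + 1 + 1 = 10
Rotorua → Hamilton → Napier → Dunedin → Auckland: 6 + 6 + 1 + 1 = 14
Best route has total 9 km.

9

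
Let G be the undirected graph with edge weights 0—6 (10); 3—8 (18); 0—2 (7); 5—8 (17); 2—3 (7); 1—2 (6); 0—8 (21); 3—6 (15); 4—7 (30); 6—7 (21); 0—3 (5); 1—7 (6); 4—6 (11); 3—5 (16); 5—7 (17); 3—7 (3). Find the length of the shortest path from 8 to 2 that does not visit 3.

Checking several routes:
8-0-6-7-1-2: 21 + 10 + 21 + 6 + 6 = 64
8-5-7-1-2: 17 + 17 + 6 + 6 = 46
8-0-2: 21 + 7 = 28
8-5-7-6-0-2: 17 + 17 + 21 + 10 + 7 = 72
Best route has total 28.

28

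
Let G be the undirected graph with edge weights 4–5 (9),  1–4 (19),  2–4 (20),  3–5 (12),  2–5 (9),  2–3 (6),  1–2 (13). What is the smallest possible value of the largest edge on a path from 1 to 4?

Routes from 1 to 4:
1 - 4: max(19) = 19
1 - 2 - 4: max(13, 20) = 20
1 - 2 - 5 - 4: max(13, 9, 9) = 13
1 - 2 - 3 - 5 - 4: max(13, 6, 12, 9) = 13
The minimum achievable maximum is 13.

13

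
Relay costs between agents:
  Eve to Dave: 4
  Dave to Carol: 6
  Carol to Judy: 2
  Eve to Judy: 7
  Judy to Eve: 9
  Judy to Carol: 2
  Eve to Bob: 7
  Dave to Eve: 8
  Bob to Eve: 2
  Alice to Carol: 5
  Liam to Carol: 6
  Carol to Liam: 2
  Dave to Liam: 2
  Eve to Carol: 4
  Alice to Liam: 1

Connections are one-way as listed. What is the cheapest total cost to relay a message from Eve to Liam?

Checking several routes:
Eve - Carol - Liam: 4 + 2 = 6
Eve - Judy - Carol - Liam: 7 + 2 + 2 = 11
Eve - Dave - Liam: 4 + 2 = 6
Best route has total 6.

6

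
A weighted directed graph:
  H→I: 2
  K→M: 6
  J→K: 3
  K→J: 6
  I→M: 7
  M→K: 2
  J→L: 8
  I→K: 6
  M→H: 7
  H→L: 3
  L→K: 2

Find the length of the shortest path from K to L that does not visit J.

16

Candidate routes:
K-M-H-L: 6 + 7 + 3 = 16
Shortest: 16.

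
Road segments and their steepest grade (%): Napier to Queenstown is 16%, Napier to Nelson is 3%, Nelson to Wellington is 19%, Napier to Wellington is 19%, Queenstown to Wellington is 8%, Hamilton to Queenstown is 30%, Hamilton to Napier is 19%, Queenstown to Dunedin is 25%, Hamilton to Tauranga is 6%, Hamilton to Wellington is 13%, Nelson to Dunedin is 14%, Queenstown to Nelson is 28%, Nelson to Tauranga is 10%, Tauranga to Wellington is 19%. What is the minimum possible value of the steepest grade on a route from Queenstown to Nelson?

13

Some routes from Queenstown to Nelson:
Queenstown - Wellington - Hamilton - Tauranga - Nelson: max(8, 13, 6, 10) = 13
Queenstown - Wellington - Hamilton - Napier - Nelson: max(8, 13, 19, 3) = 19
Queenstown - Wellington - Tauranga - Nelson: max(8, 19, 10) = 19
Queenstown - Wellington - Napier - Nelson: max(8, 19, 3) = 19
Queenstown - Wellington - Napier - Hamilton - Tauranga - Nelson: max(8, 19, 19, 6, 10) = 19
Queenstown - Napier - Nelson: max(16, 3) = 16
Best route has worst link 13%.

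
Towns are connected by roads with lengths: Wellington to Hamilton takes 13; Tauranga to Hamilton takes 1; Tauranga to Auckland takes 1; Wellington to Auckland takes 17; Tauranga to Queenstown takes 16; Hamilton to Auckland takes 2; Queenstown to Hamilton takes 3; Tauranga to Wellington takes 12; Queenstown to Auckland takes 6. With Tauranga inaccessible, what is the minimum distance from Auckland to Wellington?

Candidate routes:
Auckland -> Hamilton -> Wellington: 2 + 13 = 15
Auckland -> Wellington: 17
Auckland -> Queenstown -> Hamilton -> Wellington: 6 + 3 + 13 = 22
Shortest: 15.

15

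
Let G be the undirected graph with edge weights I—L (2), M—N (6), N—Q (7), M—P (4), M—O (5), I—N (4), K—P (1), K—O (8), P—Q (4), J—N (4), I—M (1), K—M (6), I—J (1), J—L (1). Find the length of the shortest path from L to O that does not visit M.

25

Routes from L to O avoiding M:
L→I→J→N→Q→P→K→O: 2 + 1 + 4 + 7 + 4 + 1 + 8 = 27
L→I→N→Q→P→K→O: 2 + 4 + 7 + 4 + 1 + 8 = 26
L→J→I→N→Q→P→K→O: 1 + 1 + 4 + 7 + 4 + 1 + 8 = 26
L→J→N→Q→P→K→O: 1 + 4 + 7 + 4 + 1 + 8 = 25
The minimum is 25.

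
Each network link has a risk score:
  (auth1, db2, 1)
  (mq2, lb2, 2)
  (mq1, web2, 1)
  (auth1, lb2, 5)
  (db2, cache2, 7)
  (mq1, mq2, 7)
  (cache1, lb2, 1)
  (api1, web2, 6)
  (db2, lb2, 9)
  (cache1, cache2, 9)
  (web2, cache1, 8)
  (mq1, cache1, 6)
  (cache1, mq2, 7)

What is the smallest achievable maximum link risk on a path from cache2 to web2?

Comparing a few candidate routes:
cache2 - db2 - auth1 - lb2 - cache1 - mq1 - web2: max(7, 1, 5, 1, 6, 1) = 7
cache2 - db2 - auth1 - lb2 - mq2 - mq1 - cache1 - web2: max(7, 1, 5, 2, 7, 6, 8) = 8
cache2 - db2 - auth1 - lb2 - mq2 - mq1 - web2: max(7, 1, 5, 2, 7, 1) = 7
cache2 - db2 - auth1 - lb2 - cache1 - mq2 - mq1 - web2: max(7, 1, 5, 1, 7, 7, 1) = 7
cache2 - db2 - auth1 - lb2 - mq2 - cache1 - mq1 - web2: max(7, 1, 5, 2, 7, 6, 1) = 7
Smallest bottleneck: 7.

7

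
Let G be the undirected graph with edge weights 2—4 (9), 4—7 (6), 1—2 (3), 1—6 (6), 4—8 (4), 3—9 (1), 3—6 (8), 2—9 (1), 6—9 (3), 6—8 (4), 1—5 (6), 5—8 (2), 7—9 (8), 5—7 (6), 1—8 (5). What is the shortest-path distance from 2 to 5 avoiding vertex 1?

Comparing a few candidate routes:
2 - 9 - 7 - 5: 1 + 8 + 6 = 15
2 - 9 - 6 - 8 - 5: 1 + 3 + 4 + 2 = 10
2 - 4 - 8 - 5: 9 + 4 + 2 = 15
2 - 9 - 3 - 6 - 8 - 5: 1 + 1 + 8 + 4 + 2 = 16
The minimum is 10.

10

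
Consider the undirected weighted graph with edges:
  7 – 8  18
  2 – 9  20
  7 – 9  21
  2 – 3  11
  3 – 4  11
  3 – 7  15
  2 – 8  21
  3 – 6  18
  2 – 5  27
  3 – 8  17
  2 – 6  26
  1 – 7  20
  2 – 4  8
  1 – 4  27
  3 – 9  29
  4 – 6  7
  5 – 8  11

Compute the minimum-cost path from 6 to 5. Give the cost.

Comparing a few candidate routes:
6 → 4 → 2 → 5: 7 + 8 + 27 = 42
6 → 3 → 8 → 5: 18 + 17 + 11 = 46
6 → 4 → 2 → 8 → 5: 7 + 8 + 21 + 11 = 47
6 → 4 → 3 → 8 → 5: 7 + 11 + 17 + 11 = 46
6 → 2 → 5: 26 + 27 = 53
6 → 4 → 2 → 3 → 8 → 5: 7 + 8 + 11 + 17 + 11 = 54
Shortest: 42.

42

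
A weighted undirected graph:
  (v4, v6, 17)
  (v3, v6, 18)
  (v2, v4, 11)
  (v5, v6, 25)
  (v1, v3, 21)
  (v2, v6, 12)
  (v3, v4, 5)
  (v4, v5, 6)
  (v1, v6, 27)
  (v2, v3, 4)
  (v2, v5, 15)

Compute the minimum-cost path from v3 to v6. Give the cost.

16

Some routes from v3 to v6:
v3 → v2 → v4 → v6: 4 + 11 + 17 = 32
v3 → v2 → v6: 4 + 12 = 16
v3 → v6: 18
v3 → v4 → v6: 5 + 17 = 22
v3 → v4 → v2 → v6: 5 + 11 + 12 = 28
The minimum is 16.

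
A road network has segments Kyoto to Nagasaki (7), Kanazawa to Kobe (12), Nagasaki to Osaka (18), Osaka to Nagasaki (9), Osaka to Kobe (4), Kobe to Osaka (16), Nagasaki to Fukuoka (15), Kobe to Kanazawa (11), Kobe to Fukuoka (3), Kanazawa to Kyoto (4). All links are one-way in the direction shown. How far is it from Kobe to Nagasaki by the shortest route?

Routes from Kobe to Nagasaki:
Kobe-Osaka-Nagasaki: 16 + 9 = 25
Kobe-Kanazawa-Kyoto-Nagasaki: 11 + 4 + 7 = 22
Shortest: 22 km.

22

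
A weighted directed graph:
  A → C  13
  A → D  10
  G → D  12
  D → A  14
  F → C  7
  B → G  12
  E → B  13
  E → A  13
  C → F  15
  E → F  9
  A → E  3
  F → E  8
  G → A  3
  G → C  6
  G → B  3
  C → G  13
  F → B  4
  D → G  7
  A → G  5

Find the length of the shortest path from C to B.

A few of the C→B routes:
C - F - B: 15 + 4 = 19
C - G - A - E - B: 13 + 3 + 3 + 13 = 32
C - G - B: 13 + 3 = 16
C - F - E - B: 15 + 8 + 13 = 36
C - G - A - E - F - B: 13 + 3 + 3 + 9 + 4 = 32
The minimum is 16.

16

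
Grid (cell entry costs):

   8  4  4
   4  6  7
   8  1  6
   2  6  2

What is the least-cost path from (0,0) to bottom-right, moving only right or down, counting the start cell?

27

Best path: (0,0) (0,1) (1,1) (2,1) (2,2) (3,2)
Cost: 8 + 4 + 6 + 1 + 6 + 2 = 27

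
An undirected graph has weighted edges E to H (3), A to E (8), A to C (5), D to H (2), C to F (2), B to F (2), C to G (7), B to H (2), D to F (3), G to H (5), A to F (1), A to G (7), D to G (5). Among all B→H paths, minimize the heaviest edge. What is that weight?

2

A few of the B→H routes:
B -> F -> D -> H: max(2, 3, 2) = 3
B -> F -> C -> A -> G -> H: max(2, 2, 5, 7, 5) = 7
B -> H: max(2) = 2
B -> F -> C -> G -> H: max(2, 2, 7, 5) = 7
B -> F -> D -> G -> H: max(2, 3, 5, 5) = 5
B -> F -> C -> A -> G -> D -> H: max(2, 2, 5, 7, 5, 2) = 7
Smallest bottleneck: 2.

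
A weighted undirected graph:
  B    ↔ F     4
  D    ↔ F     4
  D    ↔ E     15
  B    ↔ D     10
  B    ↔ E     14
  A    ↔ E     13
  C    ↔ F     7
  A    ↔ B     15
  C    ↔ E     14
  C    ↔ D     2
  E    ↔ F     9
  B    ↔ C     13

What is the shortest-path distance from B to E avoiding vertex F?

14

A few of the B→E routes:
B → E: 14
B → D → C → E: 10 + 2 + 14 = 26
B → D → E: 10 + 15 = 25
Best route has total 14.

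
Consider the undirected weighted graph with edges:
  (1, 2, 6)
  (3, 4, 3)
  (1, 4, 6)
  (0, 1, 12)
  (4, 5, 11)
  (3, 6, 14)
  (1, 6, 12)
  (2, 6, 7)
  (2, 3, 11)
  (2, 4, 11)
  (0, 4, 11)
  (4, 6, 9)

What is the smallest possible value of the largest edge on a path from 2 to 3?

Some routes from 2 to 3:
2 → 6 → 4 → 3: max(7, 9, 3) = 9
2 → 1 → 4 → 3: max(6, 6, 3) = 6
2 → 3: max(11) = 11
The minimum achievable maximum is 6.

6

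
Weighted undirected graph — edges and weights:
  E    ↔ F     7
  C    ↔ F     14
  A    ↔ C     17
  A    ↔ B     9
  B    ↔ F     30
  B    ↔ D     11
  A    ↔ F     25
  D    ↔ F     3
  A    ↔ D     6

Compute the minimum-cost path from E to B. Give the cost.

21

Some routes from E to B:
E - F - D - A - B: 7 + 3 + 6 + 9 = 25
E - F - B: 7 + 30 = 37
E - F - D - B: 7 + 3 + 11 = 21
Shortest: 21.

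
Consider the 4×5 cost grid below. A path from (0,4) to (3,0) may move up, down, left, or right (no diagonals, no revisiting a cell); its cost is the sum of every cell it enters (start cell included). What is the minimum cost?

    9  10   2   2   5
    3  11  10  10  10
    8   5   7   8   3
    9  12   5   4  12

48

Take [0,4]→[0,3]→[0,2]→[0,1]→[0,0]→[1,0]→[2,0]→[3,0] for a total of 5 + 2 + 2 + 10 + 9 + 3 + 8 + 9 = 48.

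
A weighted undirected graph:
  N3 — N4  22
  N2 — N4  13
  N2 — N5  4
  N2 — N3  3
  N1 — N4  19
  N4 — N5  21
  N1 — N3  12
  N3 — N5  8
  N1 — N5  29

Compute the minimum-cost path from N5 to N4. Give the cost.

Checking several routes:
N5 → N4: 21
N5 → N2 → N3 → N4: 4 + 3 + 22 = 29
N5 → N2 → N4: 4 + 13 = 17
N5 → N3 → N2 → N4: 8 + 3 + 13 = 24
The minimum is 17.

17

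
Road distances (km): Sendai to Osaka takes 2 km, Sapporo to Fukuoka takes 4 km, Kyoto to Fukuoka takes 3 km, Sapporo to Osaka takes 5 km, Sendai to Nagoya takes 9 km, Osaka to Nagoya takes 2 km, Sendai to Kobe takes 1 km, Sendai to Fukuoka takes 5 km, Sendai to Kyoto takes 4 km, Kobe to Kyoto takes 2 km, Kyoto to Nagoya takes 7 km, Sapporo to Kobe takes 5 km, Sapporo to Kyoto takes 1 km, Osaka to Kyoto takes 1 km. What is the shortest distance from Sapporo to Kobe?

Some routes from Sapporo to Kobe:
Sapporo -> Kobe: 5
Sapporo -> Kyoto -> Kobe: 1 + 2 = 3
Sapporo -> Kyoto -> Osaka -> Sendai -> Kobe: 1 + 1 + 2 + 1 = 5
Sapporo -> Osaka -> Sendai -> Kobe: 5 + 2 + 1 = 8
Sapporo -> Kyoto -> Sendai -> Kobe: 1 + 4 + 1 = 6
Sapporo -> Osaka -> Kyoto -> Kobe: 5 + 1 + 2 = 8
The minimum is 3 km.

3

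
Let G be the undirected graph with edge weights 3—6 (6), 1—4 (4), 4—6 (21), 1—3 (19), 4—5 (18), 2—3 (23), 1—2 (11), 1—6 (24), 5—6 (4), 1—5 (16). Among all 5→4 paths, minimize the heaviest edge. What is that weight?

A few of the 5→4 routes:
5→6→3→1→4: max(4, 6, 19, 4) = 19
5→4: max(18) = 18
5→1→4: max(16, 4) = 16
5→6→4: max(4, 21) = 21
The minimum achievable maximum is 16.

16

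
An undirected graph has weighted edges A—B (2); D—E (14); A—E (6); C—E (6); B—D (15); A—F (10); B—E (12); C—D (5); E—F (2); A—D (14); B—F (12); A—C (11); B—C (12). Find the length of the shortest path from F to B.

10

Checking several routes:
F→A→B: 10 + 2 = 12
F→E→A→B: 2 + 6 + 2 = 10
F→E→B: 2 + 12 = 14
F→B: 12
F→E→C→B: 2 + 6 + 12 = 20
Best route has total 10.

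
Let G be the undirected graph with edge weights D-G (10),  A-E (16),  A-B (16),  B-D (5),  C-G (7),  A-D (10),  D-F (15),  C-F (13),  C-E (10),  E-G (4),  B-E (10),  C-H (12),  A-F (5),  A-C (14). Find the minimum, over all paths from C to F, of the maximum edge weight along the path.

Some routes from C to F:
C -> E -> B -> D -> A -> F: max(10, 10, 5, 10, 5) = 10
C -> G -> D -> A -> F: max(7, 10, 10, 5) = 10
C -> G -> E -> B -> D -> A -> F: max(7, 4, 10, 5, 10, 5) = 10
Best route has worst link 10.

10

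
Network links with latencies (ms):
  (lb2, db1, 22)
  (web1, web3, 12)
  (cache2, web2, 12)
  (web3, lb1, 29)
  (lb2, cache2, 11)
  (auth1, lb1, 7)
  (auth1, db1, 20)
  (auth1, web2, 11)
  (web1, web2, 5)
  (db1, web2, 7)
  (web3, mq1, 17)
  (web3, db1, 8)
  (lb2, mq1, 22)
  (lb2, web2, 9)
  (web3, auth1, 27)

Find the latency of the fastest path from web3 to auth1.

Checking several routes:
web3 -> auth1: 27
web3 -> db1 -> auth1: 8 + 20 = 28
web3 -> web1 -> web2 -> auth1: 12 + 5 + 11 = 28
web3 -> db1 -> web2 -> auth1: 8 + 7 + 11 = 26
web3 -> lb1 -> auth1: 29 + 7 = 36
Best route has total 26 ms.

26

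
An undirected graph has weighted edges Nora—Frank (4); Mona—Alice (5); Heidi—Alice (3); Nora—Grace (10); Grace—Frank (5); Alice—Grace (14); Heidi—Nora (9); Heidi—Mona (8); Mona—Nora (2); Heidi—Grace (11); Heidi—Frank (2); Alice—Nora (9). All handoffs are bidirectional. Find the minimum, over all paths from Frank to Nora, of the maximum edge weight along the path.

4

Some routes from Frank to Nora:
Frank-Heidi-Alice-Mona-Nora: max(2, 3, 5, 2) = 5
Frank-Heidi-Nora: max(2, 9) = 9
Frank-Heidi-Mona-Alice-Nora: max(2, 8, 5, 9) = 9
Frank-Heidi-Mona-Nora: max(2, 8, 2) = 8
Frank-Nora: max(4) = 4
The minimum achievable maximum is 4.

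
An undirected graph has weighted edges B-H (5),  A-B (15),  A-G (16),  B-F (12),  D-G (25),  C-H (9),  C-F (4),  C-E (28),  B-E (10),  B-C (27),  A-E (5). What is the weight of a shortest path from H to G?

Some routes from H to G:
H - C - F - B - E - A - G: 9 + 4 + 12 + 10 + 5 + 16 = 56
H - B - E - A - G: 5 + 10 + 5 + 16 = 36
H - C - F - B - A - G: 9 + 4 + 12 + 15 + 16 = 56
H - B - A - G: 5 + 15 + 16 = 36
Shortest: 36.

36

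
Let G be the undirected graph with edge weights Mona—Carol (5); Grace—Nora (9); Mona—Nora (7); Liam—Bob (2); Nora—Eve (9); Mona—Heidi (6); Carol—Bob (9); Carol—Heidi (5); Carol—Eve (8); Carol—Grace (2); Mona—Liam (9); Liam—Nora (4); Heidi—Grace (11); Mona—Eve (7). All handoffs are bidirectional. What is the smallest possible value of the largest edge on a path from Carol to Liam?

A few of the Carol→Liam routes:
Carol → Heidi → Mona → Eve → Nora → Liam: max(5, 6, 7, 9, 4) = 9
Carol → Eve → Mona → Nora → Liam: max(8, 7, 7, 4) = 8
Carol → Eve → Mona → Liam: max(8, 7, 9) = 9
Carol → Heidi → Mona → Liam: max(5, 6, 9) = 9
Carol → Heidi → Mona → Nora → Liam: max(5, 6, 7, 4) = 7
Carol → Mona → Nora → Liam: max(5, 7, 4) = 7
The minimum achievable maximum is 7.

7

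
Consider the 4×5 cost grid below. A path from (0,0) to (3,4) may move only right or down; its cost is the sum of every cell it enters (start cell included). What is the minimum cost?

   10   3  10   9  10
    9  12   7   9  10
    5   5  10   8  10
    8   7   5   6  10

One optimal route is r0c0→r1c0→r2c0→r2c1→r3c1→r3c2→r3c3→r3c4.
Its cost is 10 + 9 + 5 + 5 + 7 + 5 + 6 + 10 = 57.

57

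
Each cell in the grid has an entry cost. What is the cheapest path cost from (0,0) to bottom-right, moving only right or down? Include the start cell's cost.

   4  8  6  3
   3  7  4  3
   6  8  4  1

22

Best path: (0,0) (1,0) (1,1) (1,2) (1,3) (2,3)
Cost: 4 + 3 + 7 + 4 + 3 + 1 = 22
For comparison, the top-then-right route costs 25.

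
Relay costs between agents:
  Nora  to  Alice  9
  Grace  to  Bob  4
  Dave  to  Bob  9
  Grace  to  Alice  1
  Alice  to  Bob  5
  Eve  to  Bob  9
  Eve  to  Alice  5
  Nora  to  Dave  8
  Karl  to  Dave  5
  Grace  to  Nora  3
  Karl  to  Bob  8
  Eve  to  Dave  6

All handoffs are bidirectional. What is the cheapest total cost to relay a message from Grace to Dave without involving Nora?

12

A few of the Grace→Dave routes:
Grace -> Alice -> Bob -> Karl -> Dave: 1 + 5 + 8 + 5 = 19
Grace -> Alice -> Eve -> Dave: 1 + 5 + 6 = 12
Grace -> Bob -> Eve -> Dave: 4 + 9 + 6 = 19
Grace -> Bob -> Dave: 4 + 9 = 13
Grace -> Alice -> Bob -> Dave: 1 + 5 + 9 = 15
Grace -> Bob -> Karl -> Dave: 4 + 8 + 5 = 17
Shortest: 12.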